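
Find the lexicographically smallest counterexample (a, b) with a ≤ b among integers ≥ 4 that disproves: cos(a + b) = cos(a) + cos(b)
Substituting (4, 4) into the claim:
LHS = cos(4 + 4) = cos(8) ≈ -0.1455
RHS = cos(4) + cos(4) = 2·cos(4) ≈ -1.307

Since LHS ≠ RHS, this pair disproves the claim, and no lexicographically smaller pair (a ≤ b, integers ≥ 4) does.

For instance (7, 7) is also a counterexample (LHS = cos(14) ≈ 0.1367, RHS = 2·cos(7) ≈ 1.508), but it's lexicographically larger.

Answer: (a, b) = (4, 4)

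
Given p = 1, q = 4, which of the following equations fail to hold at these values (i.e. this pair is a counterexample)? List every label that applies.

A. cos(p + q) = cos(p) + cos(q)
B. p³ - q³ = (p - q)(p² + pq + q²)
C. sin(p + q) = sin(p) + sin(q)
Evaluating each claim at the given values:
A. LHS = cos(5) ≈ 0.2837, RHS = cos(4) + cos(1) ≈ -0.1133 → fails here (LHS ≠ RHS)
B. LHS = -63, RHS = -63 → holds here (LHS = RHS)
C. LHS = sin(5) ≈ -0.9589, RHS = sin(4) + sin(1) ≈ 0.08467 → fails here (LHS ≠ RHS)

Answer: A, C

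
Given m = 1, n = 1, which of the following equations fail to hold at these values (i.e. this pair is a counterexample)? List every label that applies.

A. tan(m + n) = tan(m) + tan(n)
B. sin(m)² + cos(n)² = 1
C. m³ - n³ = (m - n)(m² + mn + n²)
Evaluating each claim at the given values:
A. LHS = tan(2) ≈ -2.185, RHS = 2·tan(1) ≈ 3.115 → fails here (LHS ≠ RHS)
B. LHS = cos(1)² + sin(1)² = 1, RHS = 1 → holds here (LHS = RHS)
C. LHS = 0, RHS = 0 → holds here (LHS = RHS)

Answer: A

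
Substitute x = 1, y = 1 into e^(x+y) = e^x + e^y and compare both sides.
LHS = e^(1+1) = e^2 ≈ 7.389
RHS = e^1 + e^1 = 2·e ≈ 5.437

LHS ≠ RHS (they differ by about 1.952), so the equation does not hold here.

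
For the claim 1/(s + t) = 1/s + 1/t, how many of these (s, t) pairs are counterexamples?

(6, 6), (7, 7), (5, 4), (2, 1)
Testing each pair:
(6, 6): LHS = 1/12, RHS = 1/3 → counterexample
(7, 7): LHS = 1/14, RHS = 2/7 → counterexample
(5, 4): LHS = 1/9, RHS = 9/20 → counterexample
(2, 1): LHS = 1/3, RHS = 3/2 → counterexample

That makes 4 counterexamples.

Answer: 4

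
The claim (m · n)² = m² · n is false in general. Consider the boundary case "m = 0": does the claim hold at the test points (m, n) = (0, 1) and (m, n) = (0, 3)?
Yes, holds at both test points

At (0, 1): LHS = 0, RHS = 0 → equal
At (0, 3): LHS = 0, RHS = 0 → equal

So the claim does hold at both of these boundary points, even though it is not an identity.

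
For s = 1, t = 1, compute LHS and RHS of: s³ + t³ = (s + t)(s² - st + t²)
LHS = 1³ + 1³ = 2
RHS = (1 + 1)(1² - 1·1 + 1²) = 2

LHS = RHS: the two sides agree.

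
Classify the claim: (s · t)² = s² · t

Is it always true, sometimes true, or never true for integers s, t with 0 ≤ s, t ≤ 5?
It holds at (s, t) = (4, 0) (both sides equal 0), but fails at (s, t) = (2, 4) (LHS = 64, RHS = 16).

Answer: Sometimes true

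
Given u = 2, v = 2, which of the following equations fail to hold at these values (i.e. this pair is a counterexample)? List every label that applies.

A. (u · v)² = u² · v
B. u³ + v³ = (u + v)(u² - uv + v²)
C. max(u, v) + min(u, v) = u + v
A

Evaluating each claim at the given values:
A. LHS = 16, RHS = 8 → fails here (LHS ≠ RHS)
B. LHS = 16, RHS = 16 → holds here (LHS = RHS)
C. LHS = 4, RHS = 4 → holds here (LHS = RHS)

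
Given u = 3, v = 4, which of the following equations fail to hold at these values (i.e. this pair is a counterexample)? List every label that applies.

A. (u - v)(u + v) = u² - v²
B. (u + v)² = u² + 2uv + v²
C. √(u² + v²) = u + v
C

Evaluating each claim at the given values:
A. LHS = -7, RHS = -7 → holds here (LHS = RHS)
B. LHS = 49, RHS = 49 → holds here (LHS = RHS)
C. LHS = 5, RHS = 7 → fails here (LHS ≠ RHS)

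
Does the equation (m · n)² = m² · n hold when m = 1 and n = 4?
Substituting m = 1, n = 4:

LHS = (1 · 4)² = 16
RHS = 1² · 4 = 4

LHS ≠ RHS, so the equation does not hold at this point.

Answer: Fails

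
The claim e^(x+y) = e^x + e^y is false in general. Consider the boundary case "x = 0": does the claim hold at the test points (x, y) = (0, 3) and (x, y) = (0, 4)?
At (0, 3): LHS = e^3 ≈ 20.09 ≠ RHS = 1 + e^3 ≈ 21.09
At (0, 4): LHS = e^4 ≈ 54.6 ≠ RHS = 1 + e^4 ≈ 55.6

Answer: No, fails at both test points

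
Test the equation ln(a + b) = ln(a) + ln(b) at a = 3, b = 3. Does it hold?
Substituting a = 3, b = 3:

LHS = ln(3 + 3) = ln(6) ≈ 1.792
RHS = ln(3) + ln(3) = 2·ln(3) ≈ 2.197

LHS ≠ RHS, so the equation does not hold at this point.

Answer: Fails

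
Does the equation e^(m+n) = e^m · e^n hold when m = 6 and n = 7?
Holds

Substituting m = 6, n = 7:

LHS = e^(6+7) = e^13 ≈ 442413.4
RHS = e^6 · e^7 = e^13 ≈ 442413.4

LHS = RHS, so the equation holds at this point.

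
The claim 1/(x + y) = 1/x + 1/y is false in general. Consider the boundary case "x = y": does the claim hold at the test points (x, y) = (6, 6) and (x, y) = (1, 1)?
No, fails at both test points

At (6, 6): LHS = 1/12 ≠ RHS = 1/3
At (1, 1): LHS = 1/2 ≠ RHS = 2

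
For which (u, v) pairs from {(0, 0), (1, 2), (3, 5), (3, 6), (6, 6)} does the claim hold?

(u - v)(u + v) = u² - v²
All pairs

Testing each pair:
(0, 0): LHS = 0, RHS = 0 → holds
(1, 2): LHS = -3, RHS = -3 → holds
(3, 5): LHS = -16, RHS = -16 → holds
(3, 6): LHS = -27, RHS = -27 → holds
(6, 6): LHS = 0, RHS = 0 → holds

Every pair satisfies the claim.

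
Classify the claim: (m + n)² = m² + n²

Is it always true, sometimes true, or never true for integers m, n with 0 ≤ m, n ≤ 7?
Sometimes true

It holds at (m, n) = (0, 0) (both sides equal 0), but fails at (m, n) = (1, 6) (LHS = 49, RHS = 37).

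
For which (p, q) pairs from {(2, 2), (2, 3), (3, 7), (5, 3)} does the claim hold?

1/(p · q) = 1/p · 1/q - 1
None

Testing each pair:
(2, 2): LHS = 1/4, RHS = -3/4 → fails
(2, 3): LHS = 1/6, RHS = -5/6 → fails
(3, 7): LHS = 1/21, RHS = -20/21 → fails
(5, 3): LHS = 1/15, RHS = -14/15 → fails

No pair satisfies the claim.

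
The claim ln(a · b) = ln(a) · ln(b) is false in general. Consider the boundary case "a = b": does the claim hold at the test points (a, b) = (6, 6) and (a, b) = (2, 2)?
At (6, 6): LHS = ln(36) ≈ 3.584 ≠ RHS = ln(6)² ≈ 3.21
At (2, 2): LHS = ln(4) ≈ 1.386 ≠ RHS = ln(2)² ≈ 0.4805

Answer: No, fails at both test points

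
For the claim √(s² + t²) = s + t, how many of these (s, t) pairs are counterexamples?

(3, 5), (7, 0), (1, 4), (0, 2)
2

Testing each pair:
(3, 5): LHS = √(34) ≈ 5.831, RHS = 8 → counterexample
(7, 0): LHS = 7, RHS = 7 → satisfies claim
(1, 4): LHS = √(17) ≈ 4.123, RHS = 5 → counterexample
(0, 2): LHS = 2, RHS = 2 → satisfies claim

That makes 2 counterexamples.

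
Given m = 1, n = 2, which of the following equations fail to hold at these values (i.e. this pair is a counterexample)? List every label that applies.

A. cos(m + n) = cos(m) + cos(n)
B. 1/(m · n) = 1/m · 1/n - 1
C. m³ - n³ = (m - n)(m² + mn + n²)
Evaluating each claim at the given values:
A. LHS = cos(3) ≈ -0.99, RHS = cos(2) + cos(1) ≈ 0.1242 → fails here (LHS ≠ RHS)
B. LHS = 1/2, RHS = -1/2 → fails here (LHS ≠ RHS)
C. LHS = -7, RHS = -7 → holds here (LHS = RHS)

Answer: A, B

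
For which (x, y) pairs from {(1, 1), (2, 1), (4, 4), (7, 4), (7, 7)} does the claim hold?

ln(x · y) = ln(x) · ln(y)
Testing each pair:
(1, 1): LHS = 0, RHS = 0 → holds
(2, 1): LHS = ln(2) ≈ 0.6931, RHS = 0 → fails
(4, 4): LHS = ln(16) ≈ 2.773, RHS = ln(4)² ≈ 1.922 → fails
(7, 4): LHS = ln(28) ≈ 3.332, RHS = ln(4)·ln(7) ≈ 2.698 → fails
(7, 7): LHS = ln(49) ≈ 3.892, RHS = ln(7)² ≈ 3.787 → fails

1 of 5 pairs satisfies the claim.

Answer: (1, 1)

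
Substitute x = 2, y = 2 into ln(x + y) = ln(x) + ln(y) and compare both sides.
LHS = ln(2 + 2) = ln(4) ≈ 1.386
RHS = ln(2) + ln(2) = 2·ln(2) ≈ 1.386

LHS = RHS: the two sides agree.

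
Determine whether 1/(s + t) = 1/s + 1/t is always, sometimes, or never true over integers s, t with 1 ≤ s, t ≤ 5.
Never true

The claim fails for every pair in the range. For instance at (s, t) = (4, 2): LHS = 1/6, RHS = 3/4.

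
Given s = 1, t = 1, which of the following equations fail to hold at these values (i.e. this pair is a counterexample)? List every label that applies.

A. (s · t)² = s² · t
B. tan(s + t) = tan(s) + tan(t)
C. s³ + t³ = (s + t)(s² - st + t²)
B

Evaluating each claim at the given values:
A. LHS = 1, RHS = 1 → holds here (LHS = RHS)
B. LHS = tan(2) ≈ -2.185, RHS = 2·tan(1) ≈ 3.115 → fails here (LHS ≠ RHS)
C. LHS = 2, RHS = 2 → holds here (LHS = RHS)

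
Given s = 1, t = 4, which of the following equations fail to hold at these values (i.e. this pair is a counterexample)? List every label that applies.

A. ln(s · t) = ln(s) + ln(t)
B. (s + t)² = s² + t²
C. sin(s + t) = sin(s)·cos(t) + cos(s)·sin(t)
B

Evaluating each claim at the given values:
A. LHS = ln(4) ≈ 1.386, RHS = ln(4) ≈ 1.386 → holds here (LHS = RHS)
B. LHS = 25, RHS = 17 → fails here (LHS ≠ RHS)
C. LHS = sin(5) ≈ -0.9589, RHS = sin(1)·cos(4) + sin(4)·cos(1) ≈ -0.9589 → holds here (LHS = RHS)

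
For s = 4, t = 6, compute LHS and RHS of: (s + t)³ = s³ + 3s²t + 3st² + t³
LHS = (4 + 6)³ = 1000
RHS = 4³ + 3·4²·6 + 3·4·6² + 6³ = 1000

LHS = RHS: the two sides agree.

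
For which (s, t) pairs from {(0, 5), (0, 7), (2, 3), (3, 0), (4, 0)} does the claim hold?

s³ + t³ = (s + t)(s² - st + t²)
Testing each pair:
(0, 5): LHS = 125, RHS = 125 → holds
(0, 7): LHS = 343, RHS = 343 → holds
(2, 3): LHS = 35, RHS = 35 → holds
(3, 0): LHS = 27, RHS = 27 → holds
(4, 0): LHS = 64, RHS = 64 → holds

Every pair satisfies the claim.

Answer: All pairs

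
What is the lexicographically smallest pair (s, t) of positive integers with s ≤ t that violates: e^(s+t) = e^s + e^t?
Substituting (1, 1) into the claim:
LHS = e^(1+1) = e^2 ≈ 7.389
RHS = e^1 + e^1 = 2·e ≈ 5.437

Since LHS ≠ RHS, this pair disproves the claim, and no lexicographically smaller pair (s ≤ t, positive integers) does.

For instance (5, 7) is also a counterexample (LHS = e^12 ≈ 162754.8, RHS = e^5 + e^7 ≈ 1245), but it's lexicographically larger.

Answer: (s, t) = (1, 1)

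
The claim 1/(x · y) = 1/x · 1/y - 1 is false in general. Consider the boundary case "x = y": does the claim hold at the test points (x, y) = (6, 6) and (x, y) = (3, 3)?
At (6, 6): LHS = 1/36 ≠ RHS = -35/36
At (3, 3): LHS = 1/9 ≠ RHS = -8/9

Answer: No, fails at both test points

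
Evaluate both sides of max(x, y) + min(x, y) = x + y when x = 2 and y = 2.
LHS = max(2, 2) + min(2, 2) = 4
RHS = 2 + 2 = 4

LHS = RHS: the two sides agree.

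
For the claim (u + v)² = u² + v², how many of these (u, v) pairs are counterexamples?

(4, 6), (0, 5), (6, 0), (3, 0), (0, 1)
1

Testing each pair:
(4, 6): LHS = 100, RHS = 52 → counterexample
(0, 5): LHS = 25, RHS = 25 → satisfies claim
(6, 0): LHS = 36, RHS = 36 → satisfies claim
(3, 0): LHS = 9, RHS = 9 → satisfies claim
(0, 1): LHS = 1, RHS = 1 → satisfies claim

That makes 1 counterexample.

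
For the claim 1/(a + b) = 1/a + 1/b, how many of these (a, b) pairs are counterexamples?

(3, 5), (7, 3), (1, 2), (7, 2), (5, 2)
Testing each pair:
(3, 5): LHS = 1/8, RHS = 8/15 → counterexample
(7, 3): LHS = 1/10, RHS = 10/21 → counterexample
(1, 2): LHS = 1/3, RHS = 3/2 → counterexample
(7, 2): LHS = 1/9, RHS = 9/14 → counterexample
(5, 2): LHS = 1/7, RHS = 7/10 → counterexample

That makes 5 counterexamples.

Answer: 5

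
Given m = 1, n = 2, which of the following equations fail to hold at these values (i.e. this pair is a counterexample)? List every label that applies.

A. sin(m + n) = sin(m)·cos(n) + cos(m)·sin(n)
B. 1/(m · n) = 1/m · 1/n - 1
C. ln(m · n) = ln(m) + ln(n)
B

Evaluating each claim at the given values:
A. LHS = sin(3) ≈ 0.1411, RHS = sin(1)·cos(2) + sin(2)·cos(1) ≈ 0.1411 → holds here (LHS = RHS)
B. LHS = 1/2, RHS = -1/2 → fails here (LHS ≠ RHS)
C. LHS = ln(2) ≈ 0.6931, RHS = ln(2) ≈ 0.6931 → holds here (LHS = RHS)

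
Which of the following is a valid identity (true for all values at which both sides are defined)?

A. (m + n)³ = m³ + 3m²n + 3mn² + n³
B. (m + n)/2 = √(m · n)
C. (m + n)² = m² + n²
A: holds — e.g. at (2, 2), both sides equal 64.
B: fails at (6, 7) — LHS = 13/2, RHS = √(42) ≈ 6.481.
C: fails at (2, 2) — LHS = 16, RHS = 8.

Answer: A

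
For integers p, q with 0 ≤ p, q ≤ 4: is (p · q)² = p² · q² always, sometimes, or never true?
The identity holds for every pair in the range. For instance at (p, q) = (4, 2): both sides equal 64.

Answer: Always true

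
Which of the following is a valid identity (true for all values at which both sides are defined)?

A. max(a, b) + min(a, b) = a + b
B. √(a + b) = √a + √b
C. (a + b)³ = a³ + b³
A

A: holds — e.g. at (1, 1), both sides equal 2.
B: fails at (3, 5) — LHS = 2·√(2) ≈ 2.828, RHS = √(3) + √(5) ≈ 3.968.
C: fails at (1, 2) — LHS = 27, RHS = 9.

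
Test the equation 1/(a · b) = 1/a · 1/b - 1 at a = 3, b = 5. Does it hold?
Substituting a = 3, b = 5:

LHS = 1/(3 · 5) = 1/15
RHS = 1/3 · 1/5 - 1 = -14/15

LHS ≠ RHS, so the equation does not hold at this point.

Answer: Fails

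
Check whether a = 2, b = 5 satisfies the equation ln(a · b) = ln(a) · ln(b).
Substituting a = 2, b = 5:

LHS = ln(2 · 5) = ln(10) ≈ 2.303
RHS = ln(2) · ln(5) ≈ 1.116

LHS ≠ RHS, so the equation does not hold at this point.

Answer: Fails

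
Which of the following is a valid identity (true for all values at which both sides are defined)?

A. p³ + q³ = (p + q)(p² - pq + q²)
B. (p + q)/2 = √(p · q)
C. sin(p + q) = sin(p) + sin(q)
A

A: holds — e.g. at (0, 1), both sides equal 1.
B: fails at (1, 4) — LHS = 5/2, RHS = 2.
C: fails at (2, 2) — LHS = sin(4) ≈ -0.7568, RHS = 2·sin(2) ≈ 1.819.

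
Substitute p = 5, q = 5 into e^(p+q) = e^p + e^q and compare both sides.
LHS = e^(5+5) = e^10 ≈ 22026.5
RHS = e^5 + e^5 = 2·e^5 ≈ 296.8

LHS ≠ RHS (they differ by about 21729.6), so the equation does not hold here.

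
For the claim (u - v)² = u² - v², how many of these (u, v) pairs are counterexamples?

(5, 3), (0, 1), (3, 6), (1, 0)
3

Testing each pair:
(5, 3): LHS = 4, RHS = 16 → counterexample
(0, 1): LHS = 1, RHS = -1 → counterexample
(3, 6): LHS = 9, RHS = -27 → counterexample
(1, 0): LHS = 1, RHS = 1 → satisfies claim

That makes 3 counterexamples.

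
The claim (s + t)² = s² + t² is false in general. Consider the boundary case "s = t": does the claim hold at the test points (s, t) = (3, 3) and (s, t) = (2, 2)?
No, fails at both test points

At (3, 3): LHS = 36 ≠ RHS = 18
At (2, 2): LHS = 16 ≠ RHS = 8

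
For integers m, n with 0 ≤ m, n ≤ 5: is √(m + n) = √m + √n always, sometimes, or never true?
It holds at (m, n) = (0, 1) (both sides equal 1), but fails at (m, n) = (5, 5) (LHS = √(10) ≈ 3.162, RHS = 2·√(5) ≈ 4.472).

Answer: Sometimes true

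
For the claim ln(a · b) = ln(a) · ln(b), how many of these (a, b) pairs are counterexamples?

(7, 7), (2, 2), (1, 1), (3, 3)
3

Testing each pair:
(7, 7): LHS = ln(49) ≈ 3.892, RHS = ln(7)² ≈ 3.787 → counterexample
(2, 2): LHS = ln(4) ≈ 1.386, RHS = ln(2)² ≈ 0.4805 → counterexample
(1, 1): LHS = 0, RHS = 0 → satisfies claim
(3, 3): LHS = ln(9) ≈ 2.197, RHS = ln(3)² ≈ 1.207 → counterexample

That makes 3 counterexamples.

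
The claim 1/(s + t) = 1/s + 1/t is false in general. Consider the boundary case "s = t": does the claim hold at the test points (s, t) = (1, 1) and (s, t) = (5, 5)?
No, fails at both test points

At (1, 1): LHS = 1/2 ≠ RHS = 2
At (5, 5): LHS = 1/10 ≠ RHS = 2/5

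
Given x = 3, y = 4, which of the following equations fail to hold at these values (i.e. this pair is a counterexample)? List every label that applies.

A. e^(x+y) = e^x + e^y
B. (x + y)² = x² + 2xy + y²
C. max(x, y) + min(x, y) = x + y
Evaluating each claim at the given values:
A. LHS = e^7 ≈ 1097, RHS = e^3 + e^4 ≈ 74.68 → fails here (LHS ≠ RHS)
B. LHS = 49, RHS = 49 → holds here (LHS = RHS)
C. LHS = 7, RHS = 7 → holds here (LHS = RHS)

Answer: A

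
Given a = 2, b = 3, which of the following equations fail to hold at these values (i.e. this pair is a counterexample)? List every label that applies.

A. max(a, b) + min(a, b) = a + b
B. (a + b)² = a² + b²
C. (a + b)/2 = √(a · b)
Evaluating each claim at the given values:
A. LHS = 5, RHS = 5 → holds here (LHS = RHS)
B. LHS = 25, RHS = 13 → fails here (LHS ≠ RHS)
C. LHS = 5/2, RHS = √(6) ≈ 2.449 → fails here (LHS ≠ RHS)

Answer: B, C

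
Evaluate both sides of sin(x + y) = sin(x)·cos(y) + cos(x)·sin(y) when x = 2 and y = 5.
LHS = sin(2 + 5) = sin(7) ≈ 0.657
RHS = sin(2)·cos(5) + cos(2)·sin(5) = sin(2)·cos(5) + sin(5)·cos(2) ≈ 0.657

LHS = RHS: the two sides agree.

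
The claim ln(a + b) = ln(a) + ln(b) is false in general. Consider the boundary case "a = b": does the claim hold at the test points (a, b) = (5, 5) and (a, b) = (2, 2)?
At (5, 5): LHS = ln(10) ≈ 2.303 ≠ RHS = 2·ln(5) ≈ 3.219
At (2, 2): LHS = ln(4) ≈ 1.386, RHS = 2·ln(2) ≈ 1.386 → equal

Answer: Only at (2, 2)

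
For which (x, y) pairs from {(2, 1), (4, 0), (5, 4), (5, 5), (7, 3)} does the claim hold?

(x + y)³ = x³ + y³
(4, 0)

Testing each pair:
(2, 1): LHS = 27, RHS = 9 → fails
(4, 0): LHS = 64, RHS = 64 → holds
(5, 4): LHS = 729, RHS = 189 → fails
(5, 5): LHS = 1000, RHS = 250 → fails
(7, 3): LHS = 1000, RHS = 370 → fails

1 of 5 pairs satisfies the claim.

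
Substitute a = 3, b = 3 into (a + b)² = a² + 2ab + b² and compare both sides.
LHS = (3 + 3)² = 36
RHS = 3² + 2·3·3 + 3² = 36

LHS = RHS: the two sides agree.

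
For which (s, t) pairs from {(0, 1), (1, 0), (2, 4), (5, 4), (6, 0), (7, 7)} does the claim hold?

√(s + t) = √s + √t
(0, 1), (1, 0), (6, 0)

Testing each pair:
(0, 1): LHS = 1, RHS = 1 → holds
(1, 0): LHS = 1, RHS = 1 → holds
(2, 4): LHS = √(6) ≈ 2.449, RHS = √(2) + 2 ≈ 3.414 → fails
(5, 4): LHS = 3, RHS = 2 + √(5) ≈ 4.236 → fails
(6, 0): LHS = √(6) ≈ 2.449, RHS = √(6) ≈ 2.449 → holds
(7, 7): LHS = √(14) ≈ 3.742, RHS = 2·√(7) ≈ 5.292 → fails

3 of 6 pairs satisfy the claim.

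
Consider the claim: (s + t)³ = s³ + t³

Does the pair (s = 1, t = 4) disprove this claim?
Substituting s = 1, t = 4:
LHS = (1 + 4)³ = 125
RHS = 1³ + 4³ = 65

Since LHS ≠ RHS, this pair disproves the claim.

Answer: Yes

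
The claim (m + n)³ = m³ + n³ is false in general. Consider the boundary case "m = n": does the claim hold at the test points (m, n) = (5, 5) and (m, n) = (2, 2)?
No, fails at both test points

At (5, 5): LHS = 1000 ≠ RHS = 250
At (2, 2): LHS = 64 ≠ RHS = 16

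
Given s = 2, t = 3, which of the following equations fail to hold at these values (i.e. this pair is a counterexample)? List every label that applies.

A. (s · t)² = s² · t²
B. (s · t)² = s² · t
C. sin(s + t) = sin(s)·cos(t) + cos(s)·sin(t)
B

Evaluating each claim at the given values:
A. LHS = 36, RHS = 36 → holds here (LHS = RHS)
B. LHS = 36, RHS = 12 → fails here (LHS ≠ RHS)
C. LHS = sin(5) ≈ -0.9589, RHS = sin(2)·cos(3) + sin(3)·cos(2) ≈ -0.9589 → holds here (LHS = RHS)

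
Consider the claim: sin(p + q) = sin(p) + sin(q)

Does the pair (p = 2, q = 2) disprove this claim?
Substituting p = 2, q = 2:
LHS = sin(2 + 2) = sin(4) ≈ -0.7568
RHS = sin(2) + sin(2) = 2·sin(2) ≈ 1.819

Since LHS ≠ RHS, this pair disproves the claim.

Answer: Yes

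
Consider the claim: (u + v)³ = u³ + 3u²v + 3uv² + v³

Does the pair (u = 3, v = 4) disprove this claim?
No

Substituting u = 3, v = 4:
LHS = (3 + 4)³ = 343
RHS = 3³ + 3·3²·4 + 3·3·4² + 4³ = 343

The sides agree, so this pair does not disprove the claim.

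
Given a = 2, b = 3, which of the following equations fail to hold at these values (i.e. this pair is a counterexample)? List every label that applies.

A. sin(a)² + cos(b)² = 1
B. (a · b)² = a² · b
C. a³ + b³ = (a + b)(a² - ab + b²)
Evaluating each claim at the given values:
A. LHS = sin(2)² + cos(3)² ≈ 1.807, RHS = 1 → fails here (LHS ≠ RHS)
B. LHS = 36, RHS = 12 → fails here (LHS ≠ RHS)
C. LHS = 35, RHS = 35 → holds here (LHS = RHS)

Answer: A, B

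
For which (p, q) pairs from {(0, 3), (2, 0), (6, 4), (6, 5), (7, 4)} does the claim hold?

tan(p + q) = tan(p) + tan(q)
(0, 3), (2, 0)

Testing each pair:
(0, 3): LHS = tan(3) ≈ -0.1425, RHS = tan(3) ≈ -0.1425 → holds
(2, 0): LHS = tan(2) ≈ -2.185, RHS = tan(2) ≈ -2.185 → holds
(6, 4): LHS = tan(10) ≈ 0.6484, RHS = tan(6) + tan(4) ≈ 0.8668 → fails
(6, 5): LHS = tan(11) ≈ -226, RHS = tan(5) + tan(6) ≈ -3.672 → fails
(7, 4): LHS = tan(11) ≈ -226, RHS = tan(7) + tan(4) ≈ 2.029 → fails

2 of 5 pairs satisfy the claim.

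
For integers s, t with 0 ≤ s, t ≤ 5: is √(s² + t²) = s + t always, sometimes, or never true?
Sometimes true

It holds at (s, t) = (3, 0) (both sides equal 3), but fails at (s, t) = (1, 2) (LHS = √(5) ≈ 2.236, RHS = 3).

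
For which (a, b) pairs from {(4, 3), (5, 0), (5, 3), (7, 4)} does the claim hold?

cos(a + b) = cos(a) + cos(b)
Testing each pair:
(4, 3): LHS = cos(7) ≈ 0.7539, RHS = cos(3) + cos(4) ≈ -1.644 → fails
(5, 0): LHS = cos(5) ≈ 0.2837, RHS = cos(5) + 1 ≈ 1.284 → fails
(5, 3): LHS = cos(8) ≈ -0.1455, RHS = cos(3) + cos(5) ≈ -0.7063 → fails
(7, 4): LHS = cos(11) ≈ 0.004426, RHS = cos(4) + cos(7) ≈ 0.1003 → fails

No pair satisfies the claim.

Answer: None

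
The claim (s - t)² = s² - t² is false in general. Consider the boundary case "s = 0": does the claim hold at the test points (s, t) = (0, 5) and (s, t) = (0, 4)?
At (0, 5): LHS = 25 ≠ RHS = -25
At (0, 4): LHS = 16 ≠ RHS = -16

Answer: No, fails at both test points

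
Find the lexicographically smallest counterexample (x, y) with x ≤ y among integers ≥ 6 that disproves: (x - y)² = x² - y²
At (6, 6): both sides equal 0, so it holds there.

Substituting (6, 7) into the claim:
LHS = (6 - 7)² = 1
RHS = 6² - 7² = -13

Since LHS ≠ RHS, this pair disproves the claim, and no lexicographically smaller pair (x ≤ y, integers ≥ 6) does.

For instance (8, 11) is also a counterexample (LHS = 9, RHS = -57), but it's lexicographically larger.

Answer: (x, y) = (6, 7)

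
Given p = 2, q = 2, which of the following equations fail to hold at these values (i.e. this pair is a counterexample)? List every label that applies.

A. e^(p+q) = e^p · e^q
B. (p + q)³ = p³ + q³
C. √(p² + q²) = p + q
B, C

Evaluating each claim at the given values:
A. LHS = e^4 ≈ 54.6, RHS = e^4 ≈ 54.6 → holds here (LHS = RHS)
B. LHS = 64, RHS = 16 → fails here (LHS ≠ RHS)
C. LHS = 2·√(2) ≈ 2.828, RHS = 4 → fails here (LHS ≠ RHS)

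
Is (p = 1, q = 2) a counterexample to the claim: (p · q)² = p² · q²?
No

Substituting p = 1, q = 2:
LHS = (1 · 2)² = 4
RHS = 1² · 2² = 4

The sides agree, so this pair does not disprove the claim.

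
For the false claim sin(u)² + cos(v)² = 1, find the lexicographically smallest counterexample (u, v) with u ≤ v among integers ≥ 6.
(u, v) = (6, 7)

At (6, 6): both sides equal 1, so it holds there.

Substituting (6, 7) into the claim:
LHS = sin(6)² + cos(7)² ≈ 0.6464
RHS = 1

Since LHS ≠ RHS, this pair disproves the claim, and no lexicographically smaller pair (u ≤ v, integers ≥ 6) does.

For instance (7, 13) is also a counterexample (LHS = sin(7)² + cos(13)² ≈ 1.255, RHS = 1), but it's lexicographically larger.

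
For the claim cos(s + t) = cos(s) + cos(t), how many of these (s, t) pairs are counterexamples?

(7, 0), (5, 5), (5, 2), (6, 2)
4

Testing each pair:
(7, 0): LHS = cos(7) ≈ 0.7539, RHS = cos(7) + 1 ≈ 1.754 → counterexample
(5, 5): LHS = cos(10) ≈ -0.8391, RHS = 2·cos(5) ≈ 0.5673 → counterexample
(5, 2): LHS = cos(7) ≈ 0.7539, RHS = cos(2) + cos(5) ≈ -0.1325 → counterexample
(6, 2): LHS = cos(8) ≈ -0.1455, RHS = cos(2) + cos(6) ≈ 0.544 → counterexample

That makes 4 counterexamples.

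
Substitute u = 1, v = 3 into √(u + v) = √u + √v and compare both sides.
LHS = √(1 + 3) = 2
RHS = √1 + √3 = 1 + √(3) ≈ 2.732

LHS ≠ RHS (they differ by about 0.7321), so the equation does not hold here.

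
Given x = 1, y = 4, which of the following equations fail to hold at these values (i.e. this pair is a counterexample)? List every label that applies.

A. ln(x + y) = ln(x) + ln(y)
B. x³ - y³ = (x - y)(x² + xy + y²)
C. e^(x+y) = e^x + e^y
Evaluating each claim at the given values:
A. LHS = ln(5) ≈ 1.609, RHS = ln(4) ≈ 1.386 → fails here (LHS ≠ RHS)
B. LHS = -63, RHS = -63 → holds here (LHS = RHS)
C. LHS = e^5 ≈ 148.4, RHS = e + e^4 ≈ 57.32 → fails here (LHS ≠ RHS)

Answer: A, C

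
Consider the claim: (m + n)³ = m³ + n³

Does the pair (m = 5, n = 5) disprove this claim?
Yes

Substituting m = 5, n = 5:
LHS = (5 + 5)³ = 1000
RHS = 5³ + 5³ = 250

Since LHS ≠ RHS, this pair disproves the claim.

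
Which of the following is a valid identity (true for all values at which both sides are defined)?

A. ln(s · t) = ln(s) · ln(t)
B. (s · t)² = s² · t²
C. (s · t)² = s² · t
A: fails at (1, 2) — LHS = ln(2) ≈ 0.6931, RHS = 0.
B: holds — e.g. at (2, 5), both sides equal 100.
C: fails at (2, 7) — LHS = 196, RHS = 28.

Answer: B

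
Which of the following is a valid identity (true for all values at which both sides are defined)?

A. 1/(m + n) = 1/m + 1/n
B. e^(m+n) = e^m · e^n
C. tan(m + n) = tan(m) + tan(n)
B

A: fails at (1, 1) — LHS = 1/2, RHS = 2.
B: holds — e.g. at (3, 7), both sides equal e^10 ≈ 22026.5.
C: fails at (5, 8) — LHS = tan(13) ≈ 0.463, RHS = tan(8) + tan(5) ≈ -10.18.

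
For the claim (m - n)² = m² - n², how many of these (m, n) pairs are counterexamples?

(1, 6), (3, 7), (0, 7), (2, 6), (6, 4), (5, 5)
5

Testing each pair:
(1, 6): LHS = 25, RHS = -35 → counterexample
(3, 7): LHS = 16, RHS = -40 → counterexample
(0, 7): LHS = 49, RHS = -49 → counterexample
(2, 6): LHS = 16, RHS = -32 → counterexample
(6, 4): LHS = 4, RHS = 20 → counterexample
(5, 5): LHS = 0, RHS = 0 → satisfies claim

That makes 5 counterexamples.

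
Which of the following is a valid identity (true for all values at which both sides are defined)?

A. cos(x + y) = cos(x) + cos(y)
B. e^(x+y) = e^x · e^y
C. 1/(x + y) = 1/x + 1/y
A: fails at (0, 1) — LHS = cos(1) ≈ 0.5403, RHS = cos(1) + 1 ≈ 1.54.
B: holds — e.g. at (5, 8), both sides equal e^13 ≈ 442413.4.
C: fails at (1, 2) — LHS = 1/3, RHS = 3/2.

Answer: B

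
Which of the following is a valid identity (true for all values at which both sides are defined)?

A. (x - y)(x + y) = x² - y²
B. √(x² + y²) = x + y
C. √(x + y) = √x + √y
A: holds — e.g. at (2, 2), both sides equal 0.
B: fails at (2, 4) — LHS = 2·√(5) ≈ 4.472, RHS = 6.
C: fails at (1, 2) — LHS = √(3) ≈ 1.732, RHS = 1 + √(2) ≈ 2.414.

Answer: A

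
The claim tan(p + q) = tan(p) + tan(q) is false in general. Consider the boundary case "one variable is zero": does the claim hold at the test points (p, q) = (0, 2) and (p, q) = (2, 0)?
At (0, 2): LHS = tan(2) ≈ -2.185, RHS = tan(2) ≈ -2.185 → equal
At (2, 0): LHS = tan(2) ≈ -2.185, RHS = tan(2) ≈ -2.185 → equal

So the claim does hold at both of these boundary points, even though it is not an identity.

Answer: Yes, holds at both test points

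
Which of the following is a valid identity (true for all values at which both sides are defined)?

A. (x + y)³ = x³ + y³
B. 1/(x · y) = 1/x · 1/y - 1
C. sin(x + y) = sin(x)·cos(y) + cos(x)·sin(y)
C

A: fails at (1, 2) — LHS = 27, RHS = 9.
B: fails at (3, 4) — LHS = 1/12, RHS = -11/12.
C: holds — e.g. at (3, 3), both sides equal sin(6) ≈ -0.2794.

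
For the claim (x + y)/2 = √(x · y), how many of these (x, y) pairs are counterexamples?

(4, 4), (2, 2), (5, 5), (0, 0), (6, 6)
0

Testing each pair:
(4, 4): LHS = 4, RHS = 4 → satisfies claim
(2, 2): LHS = 2, RHS = 2 → satisfies claim
(5, 5): LHS = 5, RHS = 5 → satisfies claim
(0, 0): LHS = 0, RHS = 0 → satisfies claim
(6, 6): LHS = 6, RHS = 6 → satisfies claim

That makes 0 counterexamples.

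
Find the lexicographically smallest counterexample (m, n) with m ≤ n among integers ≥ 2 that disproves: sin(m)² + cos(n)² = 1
(m, n) = (2, 3)

At (2, 2): both sides equal 1, so it holds there.

Substituting (2, 3) into the claim:
LHS = sin(2)² + cos(3)² ≈ 1.807
RHS = 1

Since LHS ≠ RHS, this pair disproves the claim, and no lexicographically smaller pair (m ≤ n, integers ≥ 2) does.

For instance (8, 9) is also a counterexample (LHS = cos(9)² + sin(8)² ≈ 1.809, RHS = 1), but it's lexicographically larger.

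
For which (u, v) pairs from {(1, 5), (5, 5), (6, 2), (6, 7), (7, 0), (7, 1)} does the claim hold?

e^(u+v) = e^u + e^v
Testing each pair:
(1, 5): LHS = e^6 ≈ 403.4, RHS = e + e^5 ≈ 151.1 → fails
(5, 5): LHS = e^10 ≈ 22026.5, RHS = 2·e^5 ≈ 296.8 → fails
(6, 2): LHS = e^8 ≈ 2981, RHS = e^2 + e^6 ≈ 410.8 → fails
(6, 7): LHS = e^13 ≈ 442413.4, RHS = e^6 + e^7 ≈ 1500 → fails
(7, 0): LHS = e^7 ≈ 1097, RHS = 1 + e^7 ≈ 1098 → fails
(7, 1): LHS = e^8 ≈ 2981, RHS = e + e^7 ≈ 1099 → fails

No pair satisfies the claim.

Answer: None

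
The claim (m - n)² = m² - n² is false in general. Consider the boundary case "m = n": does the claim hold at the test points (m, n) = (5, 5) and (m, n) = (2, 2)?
At (5, 5): LHS = 0, RHS = 0 → equal
At (2, 2): LHS = 0, RHS = 0 → equal

So the claim does hold at both of these boundary points, even though it is not an identity.

Answer: Yes, holds at both test points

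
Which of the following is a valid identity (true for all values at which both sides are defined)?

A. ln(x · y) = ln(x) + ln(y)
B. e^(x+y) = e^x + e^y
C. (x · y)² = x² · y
A: holds — e.g. at (1, 1), both sides equal 0.
B: fails at (1, 4) — LHS = e^5 ≈ 148.4, RHS = e + e^4 ≈ 57.32.
C: fails at (2, 7) — LHS = 196, RHS = 28.

Answer: A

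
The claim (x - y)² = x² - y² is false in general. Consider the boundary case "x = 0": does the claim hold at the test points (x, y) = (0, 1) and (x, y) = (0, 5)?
No, fails at both test points

At (0, 1): LHS = 1 ≠ RHS = -1
At (0, 5): LHS = 25 ≠ RHS = -25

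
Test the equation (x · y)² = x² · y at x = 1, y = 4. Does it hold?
Substituting x = 1, y = 4:

LHS = (1 · 4)² = 16
RHS = 1² · 4 = 4

LHS ≠ RHS, so the equation does not hold at this point.

Answer: Fails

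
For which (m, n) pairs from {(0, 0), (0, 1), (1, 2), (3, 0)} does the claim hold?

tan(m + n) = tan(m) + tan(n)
(0, 0), (0, 1), (3, 0)

Testing each pair:
(0, 0): LHS = 0, RHS = 0 → holds
(0, 1): LHS = tan(1) ≈ 1.557, RHS = tan(1) ≈ 1.557 → holds
(1, 2): LHS = tan(3) ≈ -0.1425, RHS = tan(2) + tan(1) ≈ -0.6276 → fails
(3, 0): LHS = tan(3) ≈ -0.1425, RHS = tan(3) ≈ -0.1425 → holds

3 of 4 pairs satisfy the claim.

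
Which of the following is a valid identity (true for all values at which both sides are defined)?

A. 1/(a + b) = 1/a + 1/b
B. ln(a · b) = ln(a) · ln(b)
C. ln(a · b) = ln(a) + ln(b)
A: fails at (3, 4) — LHS = 1/7, RHS = 7/12.
B: fails at (2, 4) — LHS = ln(8) ≈ 2.079, RHS = ln(2)·ln(4) ≈ 0.9609.
C: holds — e.g. at (2, 3), both sides equal ln(6) ≈ 1.792.

Answer: C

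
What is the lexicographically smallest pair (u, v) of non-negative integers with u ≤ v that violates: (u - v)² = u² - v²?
At (0, 0): both sides equal 0, so it holds there.

Substituting (0, 1) into the claim:
LHS = (0 - 1)² = 1
RHS = 0² - 1² = -1

Since LHS ≠ RHS, this pair disproves the claim, and no lexicographically smaller pair (u ≤ v, non-negative integers) does.

For instance (1, 6) is also a counterexample (LHS = 25, RHS = -35), but it's lexicographically larger.

Answer: (u, v) = (0, 1)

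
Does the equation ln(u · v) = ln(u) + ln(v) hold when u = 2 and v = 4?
Substituting u = 2, v = 4:

LHS = ln(2 · 4) = ln(8) ≈ 2.079
RHS = ln(2) + ln(4) ≈ 2.079

LHS = RHS, so the equation holds at this point.

Answer: Holds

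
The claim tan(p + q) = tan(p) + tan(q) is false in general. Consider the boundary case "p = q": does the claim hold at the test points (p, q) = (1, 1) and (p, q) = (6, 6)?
No, fails at both test points

At (1, 1): LHS = tan(2) ≈ -2.185 ≠ RHS = 2·tan(1) ≈ 3.115
At (6, 6): LHS = tan(12) ≈ -0.6359 ≠ RHS = 2·tan(6) ≈ -0.582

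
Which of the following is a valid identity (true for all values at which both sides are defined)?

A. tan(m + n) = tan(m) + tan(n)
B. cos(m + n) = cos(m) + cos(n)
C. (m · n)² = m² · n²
C

A: fails at (1, 5) — LHS = tan(6) ≈ -0.291, RHS = tan(5) + tan(1) ≈ -1.823.
B: fails at (1, 4) — LHS = cos(5) ≈ 0.2837, RHS = cos(4) + cos(1) ≈ -0.1133.
C: holds — e.g. at (3, 4), both sides equal 144.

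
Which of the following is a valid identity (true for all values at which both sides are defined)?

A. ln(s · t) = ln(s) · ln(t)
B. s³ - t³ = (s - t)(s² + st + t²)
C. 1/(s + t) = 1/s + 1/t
B

A: fails at (2, 7) — LHS = ln(14) ≈ 2.639, RHS = ln(2)·ln(7) ≈ 1.349.
B: holds — e.g. at (1, 5), both sides equal -124.
C: fails at (2, 4) — LHS = 1/6, RHS = 3/4.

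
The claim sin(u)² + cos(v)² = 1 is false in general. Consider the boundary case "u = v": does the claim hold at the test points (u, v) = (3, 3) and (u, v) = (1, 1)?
At (3, 3): LHS = sin(3)² + cos(3)² = 1, RHS = 1 → equal
At (1, 1): LHS = cos(1)² + sin(1)² = 1, RHS = 1 → equal

So the claim does hold at both of these boundary points, even though it is not an identity.

Answer: Yes, holds at both test points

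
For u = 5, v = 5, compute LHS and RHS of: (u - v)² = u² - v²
LHS = (5 - 5)² = 0
RHS = 5² - 5² = 0

LHS = RHS: the two sides agree.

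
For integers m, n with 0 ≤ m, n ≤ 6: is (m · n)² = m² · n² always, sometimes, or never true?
Always true

The identity holds for every pair in the range. For instance at (m, n) = (4, 1): both sides equal 16.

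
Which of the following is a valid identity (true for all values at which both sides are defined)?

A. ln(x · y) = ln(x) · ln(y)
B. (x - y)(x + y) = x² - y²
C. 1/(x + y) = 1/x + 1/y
B

A: fails at (1, 5) — LHS = ln(5) ≈ 1.609, RHS = 0.
B: holds — e.g. at (1, 3), both sides equal -8.
C: fails at (4, 5) — LHS = 1/9, RHS = 9/20.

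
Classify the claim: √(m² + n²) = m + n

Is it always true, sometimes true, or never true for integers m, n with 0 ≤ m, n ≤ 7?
It holds at (m, n) = (1, 0) (both sides equal 1), but fails at (m, n) = (7, 6) (LHS = √(85) ≈ 9.22, RHS = 13).

Answer: Sometimes true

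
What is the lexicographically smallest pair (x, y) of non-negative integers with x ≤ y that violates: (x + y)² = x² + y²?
At (0, 3): both sides equal 9, so it holds there.
At (0, 6): both sides equal 36, so it holds there.

Substituting (1, 1) into the claim:
LHS = (1 + 1)² = 4
RHS = 1² + 1² = 2

Since LHS ≠ RHS, this pair disproves the claim, and no lexicographically smaller pair (x ≤ y, non-negative integers) does.

For instance (2, 7) is also a counterexample (LHS = 81, RHS = 53), but it's lexicographically larger.

Answer: (x, y) = (1, 1)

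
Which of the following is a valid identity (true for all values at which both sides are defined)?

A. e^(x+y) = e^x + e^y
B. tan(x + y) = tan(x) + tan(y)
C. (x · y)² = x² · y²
A: fails at (1, 5) — LHS = e^6 ≈ 403.4, RHS = e + e^5 ≈ 151.1.
B: fails at (3, 4) — LHS = tan(7) ≈ 0.8714, RHS = tan(3) + tan(4) ≈ 1.015.
C: holds — e.g. at (4, 6), both sides equal 576.

Answer: C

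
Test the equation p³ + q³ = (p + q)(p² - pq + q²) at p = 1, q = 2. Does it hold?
Substituting p = 1, q = 2:

LHS = 1³ + 2³ = 9
RHS = (1 + 2)(1² - 1·2 + 2²) = 9

LHS = RHS, so the equation holds at this point.

Answer: Holds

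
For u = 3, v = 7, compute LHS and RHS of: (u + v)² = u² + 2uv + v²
LHS = (3 + 7)² = 100
RHS = 3² + 2·3·7 + 7² = 100

LHS = RHS: the two sides agree.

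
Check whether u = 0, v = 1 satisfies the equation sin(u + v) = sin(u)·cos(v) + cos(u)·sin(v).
Substituting u = 0, v = 1:

LHS = sin(0 + 1) = sin(1) ≈ 0.8415
RHS = sin(0)·cos(1) + cos(0)·sin(1) = sin(1) ≈ 0.8415

LHS = RHS, so the equation holds at this point.

Answer: Holds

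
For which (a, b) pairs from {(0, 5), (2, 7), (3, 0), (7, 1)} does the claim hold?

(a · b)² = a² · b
Testing each pair:
(0, 5): LHS = 0, RHS = 0 → holds
(2, 7): LHS = 196, RHS = 28 → fails
(3, 0): LHS = 0, RHS = 0 → holds
(7, 1): LHS = 49, RHS = 49 → holds

3 of 4 pairs satisfy the claim.

Answer: (0, 5), (3, 0), (7, 1)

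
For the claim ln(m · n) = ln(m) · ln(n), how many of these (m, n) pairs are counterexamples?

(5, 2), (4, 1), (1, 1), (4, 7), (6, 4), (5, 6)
5

Testing each pair:
(5, 2): LHS = ln(10) ≈ 2.303, RHS = ln(2)·ln(5) ≈ 1.116 → counterexample
(4, 1): LHS = ln(4) ≈ 1.386, RHS = 0 → counterexample
(1, 1): LHS = 0, RHS = 0 → satisfies claim
(4, 7): LHS = ln(28) ≈ 3.332, RHS = ln(4)·ln(7) ≈ 2.698 → counterexample
(6, 4): LHS = ln(24) ≈ 3.178, RHS = ln(4)·ln(6) ≈ 2.484 → counterexample
(5, 6): LHS = ln(30) ≈ 3.401, RHS = ln(5)·ln(6) ≈ 2.884 → counterexample

That makes 5 counterexamples.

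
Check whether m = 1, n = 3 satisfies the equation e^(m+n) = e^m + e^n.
Substituting m = 1, n = 3:

LHS = e^(1+3) = e^4 ≈ 54.6
RHS = e^1 + e^3 = e + e^3 ≈ 22.8

LHS ≠ RHS, so the equation does not hold at this point.

Answer: Fails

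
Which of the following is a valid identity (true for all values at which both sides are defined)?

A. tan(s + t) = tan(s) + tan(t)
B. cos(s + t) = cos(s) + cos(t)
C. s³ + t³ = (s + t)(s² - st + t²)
C

A: fails at (2, 4) — LHS = tan(6) ≈ -0.291, RHS = tan(2) + tan(4) ≈ -1.027.
B: fails at (2, 4) — LHS = cos(6) ≈ 0.9602, RHS = cos(4) + cos(2) ≈ -1.07.
C: holds — e.g. at (2, 4), both sides equal 72.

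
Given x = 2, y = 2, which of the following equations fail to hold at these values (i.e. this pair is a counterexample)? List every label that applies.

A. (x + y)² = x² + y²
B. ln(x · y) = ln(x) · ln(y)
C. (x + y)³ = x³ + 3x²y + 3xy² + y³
A, B

Evaluating each claim at the given values:
A. LHS = 16, RHS = 8 → fails here (LHS ≠ RHS)
B. LHS = ln(4) ≈ 1.386, RHS = ln(2)² ≈ 0.4805 → fails here (LHS ≠ RHS)
C. LHS = 64, RHS = 64 → holds here (LHS = RHS)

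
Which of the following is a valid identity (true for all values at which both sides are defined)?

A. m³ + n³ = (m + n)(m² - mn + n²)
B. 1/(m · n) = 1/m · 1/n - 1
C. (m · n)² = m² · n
A

A: holds — e.g. at (3, 5), both sides equal 152.
B: fails at (2, 4) — LHS = 1/8, RHS = -7/8.
C: fails at (4, 4) — LHS = 256, RHS = 64.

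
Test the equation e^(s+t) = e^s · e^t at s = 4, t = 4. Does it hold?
Substituting s = 4, t = 4:

LHS = e^(4+4) = e^8 ≈ 2981
RHS = e^4 · e^4 = e^8 ≈ 2981

LHS = RHS, so the equation holds at this point.

Answer: Holds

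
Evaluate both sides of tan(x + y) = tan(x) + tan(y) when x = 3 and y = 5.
LHS = tan(3 + 5) = tan(8) ≈ -6.8
RHS = tan(3) + tan(5) ≈ -3.523

LHS ≠ RHS (they differ by about 3.277), so the equation does not hold here.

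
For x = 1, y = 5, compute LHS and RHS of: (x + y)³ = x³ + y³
LHS = (1 + 5)³ = 216
RHS = 1³ + 5³ = 126

LHS ≠ RHS, so the equation does not hold here.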